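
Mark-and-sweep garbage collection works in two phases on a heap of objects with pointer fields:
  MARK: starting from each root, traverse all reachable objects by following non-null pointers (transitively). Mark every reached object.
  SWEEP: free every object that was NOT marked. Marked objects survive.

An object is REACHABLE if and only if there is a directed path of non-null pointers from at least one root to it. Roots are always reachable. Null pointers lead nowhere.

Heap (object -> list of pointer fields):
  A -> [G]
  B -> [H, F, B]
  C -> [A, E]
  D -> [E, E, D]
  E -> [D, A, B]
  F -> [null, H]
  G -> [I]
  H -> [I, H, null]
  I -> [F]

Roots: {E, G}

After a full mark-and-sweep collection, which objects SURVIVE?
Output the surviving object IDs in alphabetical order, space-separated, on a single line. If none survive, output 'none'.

Roots: E G
Mark E: refs=D A B, marked=E
Mark G: refs=I, marked=E G
Mark D: refs=E E D, marked=D E G
Mark A: refs=G, marked=A D E G
Mark B: refs=H F B, marked=A B D E G
Mark I: refs=F, marked=A B D E G I
Mark H: refs=I H null, marked=A B D E G H I
Mark F: refs=null H, marked=A B D E F G H I
Unmarked (collected): C

Answer: A B D E F G H I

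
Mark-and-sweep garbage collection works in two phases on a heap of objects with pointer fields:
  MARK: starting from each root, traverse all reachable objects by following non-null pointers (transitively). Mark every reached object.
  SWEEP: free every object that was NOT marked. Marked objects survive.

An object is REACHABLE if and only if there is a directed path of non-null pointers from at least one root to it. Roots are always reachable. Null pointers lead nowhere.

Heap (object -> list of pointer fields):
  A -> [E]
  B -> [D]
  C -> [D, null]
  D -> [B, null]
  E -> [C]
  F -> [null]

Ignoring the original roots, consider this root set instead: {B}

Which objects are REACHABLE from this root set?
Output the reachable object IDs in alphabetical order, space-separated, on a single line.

Answer: B D

Derivation:
Roots: B
Mark B: refs=D, marked=B
Mark D: refs=B null, marked=B D
Unmarked (collected): A C E F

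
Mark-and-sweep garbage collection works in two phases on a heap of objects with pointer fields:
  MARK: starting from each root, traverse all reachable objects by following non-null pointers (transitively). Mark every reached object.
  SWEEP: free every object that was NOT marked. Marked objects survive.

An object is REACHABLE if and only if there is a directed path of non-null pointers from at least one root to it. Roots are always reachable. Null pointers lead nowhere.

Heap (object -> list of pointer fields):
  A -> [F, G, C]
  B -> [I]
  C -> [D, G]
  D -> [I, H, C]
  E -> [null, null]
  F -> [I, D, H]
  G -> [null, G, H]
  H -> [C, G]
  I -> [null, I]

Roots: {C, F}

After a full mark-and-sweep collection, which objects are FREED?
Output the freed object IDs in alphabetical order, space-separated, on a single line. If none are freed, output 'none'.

Roots: C F
Mark C: refs=D G, marked=C
Mark F: refs=I D H, marked=C F
Mark D: refs=I H C, marked=C D F
Mark G: refs=null G H, marked=C D F G
Mark I: refs=null I, marked=C D F G I
Mark H: refs=C G, marked=C D F G H I
Unmarked (collected): A B E

Answer: A B E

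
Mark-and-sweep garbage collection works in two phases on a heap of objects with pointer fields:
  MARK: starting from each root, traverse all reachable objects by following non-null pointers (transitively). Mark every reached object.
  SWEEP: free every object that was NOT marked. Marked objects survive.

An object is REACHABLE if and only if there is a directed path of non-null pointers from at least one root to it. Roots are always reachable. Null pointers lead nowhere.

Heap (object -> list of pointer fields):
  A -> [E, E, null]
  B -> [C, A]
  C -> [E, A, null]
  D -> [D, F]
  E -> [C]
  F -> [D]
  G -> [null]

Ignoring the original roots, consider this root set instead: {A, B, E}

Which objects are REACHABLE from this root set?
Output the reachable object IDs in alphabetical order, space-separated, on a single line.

Answer: A B C E

Derivation:
Roots: A B E
Mark A: refs=E E null, marked=A
Mark B: refs=C A, marked=A B
Mark E: refs=C, marked=A B E
Mark C: refs=E A null, marked=A B C E
Unmarked (collected): D F G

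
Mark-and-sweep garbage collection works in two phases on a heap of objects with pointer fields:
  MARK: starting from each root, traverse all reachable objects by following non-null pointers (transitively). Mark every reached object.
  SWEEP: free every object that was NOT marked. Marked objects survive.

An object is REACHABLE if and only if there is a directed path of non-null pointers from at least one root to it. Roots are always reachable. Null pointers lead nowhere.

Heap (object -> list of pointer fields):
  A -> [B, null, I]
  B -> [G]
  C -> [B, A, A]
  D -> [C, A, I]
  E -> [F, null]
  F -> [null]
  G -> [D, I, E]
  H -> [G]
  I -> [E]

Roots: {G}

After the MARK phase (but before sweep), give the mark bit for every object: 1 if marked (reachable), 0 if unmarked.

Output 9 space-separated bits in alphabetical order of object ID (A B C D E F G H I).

Roots: G
Mark G: refs=D I E, marked=G
Mark D: refs=C A I, marked=D G
Mark I: refs=E, marked=D G I
Mark E: refs=F null, marked=D E G I
Mark C: refs=B A A, marked=C D E G I
Mark A: refs=B null I, marked=A C D E G I
Mark F: refs=null, marked=A C D E F G I
Mark B: refs=G, marked=A B C D E F G I
Unmarked (collected): H

Answer: 1 1 1 1 1 1 1 0 1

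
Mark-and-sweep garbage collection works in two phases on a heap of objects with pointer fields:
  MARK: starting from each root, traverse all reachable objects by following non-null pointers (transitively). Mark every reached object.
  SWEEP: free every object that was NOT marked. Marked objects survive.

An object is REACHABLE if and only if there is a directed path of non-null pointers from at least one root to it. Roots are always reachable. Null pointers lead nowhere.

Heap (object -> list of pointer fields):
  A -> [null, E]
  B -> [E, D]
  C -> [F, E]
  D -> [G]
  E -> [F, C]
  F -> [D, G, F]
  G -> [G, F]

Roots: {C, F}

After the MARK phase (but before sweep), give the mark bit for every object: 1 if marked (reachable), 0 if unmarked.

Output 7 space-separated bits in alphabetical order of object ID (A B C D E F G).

Answer: 0 0 1 1 1 1 1

Derivation:
Roots: C F
Mark C: refs=F E, marked=C
Mark F: refs=D G F, marked=C F
Mark E: refs=F C, marked=C E F
Mark D: refs=G, marked=C D E F
Mark G: refs=G F, marked=C D E F G
Unmarked (collected): A B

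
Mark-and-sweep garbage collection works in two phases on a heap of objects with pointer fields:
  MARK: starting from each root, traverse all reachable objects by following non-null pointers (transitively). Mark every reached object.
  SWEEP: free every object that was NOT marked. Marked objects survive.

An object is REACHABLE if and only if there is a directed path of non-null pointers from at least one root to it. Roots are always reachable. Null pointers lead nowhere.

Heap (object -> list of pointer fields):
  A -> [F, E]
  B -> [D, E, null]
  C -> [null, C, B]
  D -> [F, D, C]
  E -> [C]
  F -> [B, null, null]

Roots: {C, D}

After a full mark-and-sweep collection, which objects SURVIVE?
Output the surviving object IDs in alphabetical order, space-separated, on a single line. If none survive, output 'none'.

Answer: B C D E F

Derivation:
Roots: C D
Mark C: refs=null C B, marked=C
Mark D: refs=F D C, marked=C D
Mark B: refs=D E null, marked=B C D
Mark F: refs=B null null, marked=B C D F
Mark E: refs=C, marked=B C D E F
Unmarked (collected): A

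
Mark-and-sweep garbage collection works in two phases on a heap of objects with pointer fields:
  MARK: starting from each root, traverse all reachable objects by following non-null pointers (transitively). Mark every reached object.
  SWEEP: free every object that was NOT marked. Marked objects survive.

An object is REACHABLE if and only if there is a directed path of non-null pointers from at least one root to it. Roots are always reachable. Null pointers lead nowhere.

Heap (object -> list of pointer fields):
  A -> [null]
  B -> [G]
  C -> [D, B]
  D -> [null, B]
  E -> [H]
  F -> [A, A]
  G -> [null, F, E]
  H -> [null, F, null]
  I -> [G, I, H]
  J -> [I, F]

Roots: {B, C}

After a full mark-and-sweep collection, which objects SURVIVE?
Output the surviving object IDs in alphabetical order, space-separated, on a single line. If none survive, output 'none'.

Answer: A B C D E F G H

Derivation:
Roots: B C
Mark B: refs=G, marked=B
Mark C: refs=D B, marked=B C
Mark G: refs=null F E, marked=B C G
Mark D: refs=null B, marked=B C D G
Mark F: refs=A A, marked=B C D F G
Mark E: refs=H, marked=B C D E F G
Mark A: refs=null, marked=A B C D E F G
Mark H: refs=null F null, marked=A B C D E F G H
Unmarked (collected): I J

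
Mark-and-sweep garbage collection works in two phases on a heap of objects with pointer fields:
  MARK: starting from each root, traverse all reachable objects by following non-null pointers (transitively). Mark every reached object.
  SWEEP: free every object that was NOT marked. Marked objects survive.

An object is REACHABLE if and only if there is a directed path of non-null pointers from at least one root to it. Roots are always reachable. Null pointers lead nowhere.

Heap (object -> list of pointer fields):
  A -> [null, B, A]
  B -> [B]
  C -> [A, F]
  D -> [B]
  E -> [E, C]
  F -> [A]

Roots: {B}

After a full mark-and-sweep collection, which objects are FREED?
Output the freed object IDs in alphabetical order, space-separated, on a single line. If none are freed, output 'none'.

Answer: A C D E F

Derivation:
Roots: B
Mark B: refs=B, marked=B
Unmarked (collected): A C D E F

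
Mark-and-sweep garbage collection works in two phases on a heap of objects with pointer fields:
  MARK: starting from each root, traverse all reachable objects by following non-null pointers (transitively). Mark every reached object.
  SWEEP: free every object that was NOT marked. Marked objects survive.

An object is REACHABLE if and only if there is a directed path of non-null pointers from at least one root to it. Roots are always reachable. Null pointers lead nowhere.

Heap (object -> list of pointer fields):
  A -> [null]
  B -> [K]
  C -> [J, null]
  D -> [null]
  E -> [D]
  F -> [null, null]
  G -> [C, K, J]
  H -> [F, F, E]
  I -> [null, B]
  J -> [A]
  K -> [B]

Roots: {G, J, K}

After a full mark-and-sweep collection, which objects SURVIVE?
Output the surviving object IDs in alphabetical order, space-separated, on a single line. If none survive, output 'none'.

Roots: G J K
Mark G: refs=C K J, marked=G
Mark J: refs=A, marked=G J
Mark K: refs=B, marked=G J K
Mark C: refs=J null, marked=C G J K
Mark A: refs=null, marked=A C G J K
Mark B: refs=K, marked=A B C G J K
Unmarked (collected): D E F H I

Answer: A B C G J K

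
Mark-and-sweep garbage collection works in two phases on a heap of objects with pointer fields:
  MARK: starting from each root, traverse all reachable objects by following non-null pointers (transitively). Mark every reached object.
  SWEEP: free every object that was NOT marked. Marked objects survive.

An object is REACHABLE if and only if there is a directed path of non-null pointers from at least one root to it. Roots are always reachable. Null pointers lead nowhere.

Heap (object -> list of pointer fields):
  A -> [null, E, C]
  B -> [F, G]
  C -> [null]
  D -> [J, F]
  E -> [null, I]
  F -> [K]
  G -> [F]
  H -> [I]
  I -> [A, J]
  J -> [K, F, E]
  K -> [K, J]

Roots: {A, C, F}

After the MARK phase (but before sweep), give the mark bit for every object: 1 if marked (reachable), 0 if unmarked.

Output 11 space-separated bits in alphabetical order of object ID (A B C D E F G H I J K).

Roots: A C F
Mark A: refs=null E C, marked=A
Mark C: refs=null, marked=A C
Mark F: refs=K, marked=A C F
Mark E: refs=null I, marked=A C E F
Mark K: refs=K J, marked=A C E F K
Mark I: refs=A J, marked=A C E F I K
Mark J: refs=K F E, marked=A C E F I J K
Unmarked (collected): B D G H

Answer: 1 0 1 0 1 1 0 0 1 1 1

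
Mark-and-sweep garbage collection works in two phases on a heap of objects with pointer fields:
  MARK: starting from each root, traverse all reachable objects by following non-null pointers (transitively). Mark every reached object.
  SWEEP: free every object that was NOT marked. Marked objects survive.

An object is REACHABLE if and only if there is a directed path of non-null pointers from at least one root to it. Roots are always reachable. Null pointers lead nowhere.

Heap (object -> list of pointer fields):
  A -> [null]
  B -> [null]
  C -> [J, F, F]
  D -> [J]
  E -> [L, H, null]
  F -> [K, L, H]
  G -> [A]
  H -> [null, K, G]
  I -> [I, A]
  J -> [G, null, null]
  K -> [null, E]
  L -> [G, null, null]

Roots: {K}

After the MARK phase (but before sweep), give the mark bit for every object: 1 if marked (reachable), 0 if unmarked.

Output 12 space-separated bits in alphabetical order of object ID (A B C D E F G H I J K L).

Roots: K
Mark K: refs=null E, marked=K
Mark E: refs=L H null, marked=E K
Mark L: refs=G null null, marked=E K L
Mark H: refs=null K G, marked=E H K L
Mark G: refs=A, marked=E G H K L
Mark A: refs=null, marked=A E G H K L
Unmarked (collected): B C D F I J

Answer: 1 0 0 0 1 0 1 1 0 0 1 1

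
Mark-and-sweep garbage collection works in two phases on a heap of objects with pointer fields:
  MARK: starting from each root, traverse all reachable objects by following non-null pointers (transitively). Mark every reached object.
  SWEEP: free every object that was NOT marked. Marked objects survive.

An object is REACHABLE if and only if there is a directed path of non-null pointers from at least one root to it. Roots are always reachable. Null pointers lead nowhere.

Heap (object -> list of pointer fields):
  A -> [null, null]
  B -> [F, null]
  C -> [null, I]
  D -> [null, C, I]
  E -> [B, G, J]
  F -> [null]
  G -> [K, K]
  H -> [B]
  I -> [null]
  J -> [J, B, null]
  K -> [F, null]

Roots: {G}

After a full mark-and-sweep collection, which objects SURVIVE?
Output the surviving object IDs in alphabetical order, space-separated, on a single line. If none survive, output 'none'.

Roots: G
Mark G: refs=K K, marked=G
Mark K: refs=F null, marked=G K
Mark F: refs=null, marked=F G K
Unmarked (collected): A B C D E H I J

Answer: F G K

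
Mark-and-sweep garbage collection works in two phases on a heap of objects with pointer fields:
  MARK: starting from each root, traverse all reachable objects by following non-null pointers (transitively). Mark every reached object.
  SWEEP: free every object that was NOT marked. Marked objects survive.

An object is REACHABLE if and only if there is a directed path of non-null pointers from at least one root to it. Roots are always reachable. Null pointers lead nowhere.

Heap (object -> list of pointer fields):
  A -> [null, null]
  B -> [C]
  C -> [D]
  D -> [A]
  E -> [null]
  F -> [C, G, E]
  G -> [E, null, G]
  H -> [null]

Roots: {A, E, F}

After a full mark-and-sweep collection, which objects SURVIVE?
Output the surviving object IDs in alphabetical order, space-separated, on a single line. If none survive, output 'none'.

Answer: A C D E F G

Derivation:
Roots: A E F
Mark A: refs=null null, marked=A
Mark E: refs=null, marked=A E
Mark F: refs=C G E, marked=A E F
Mark C: refs=D, marked=A C E F
Mark G: refs=E null G, marked=A C E F G
Mark D: refs=A, marked=A C D E F G
Unmarked (collected): B H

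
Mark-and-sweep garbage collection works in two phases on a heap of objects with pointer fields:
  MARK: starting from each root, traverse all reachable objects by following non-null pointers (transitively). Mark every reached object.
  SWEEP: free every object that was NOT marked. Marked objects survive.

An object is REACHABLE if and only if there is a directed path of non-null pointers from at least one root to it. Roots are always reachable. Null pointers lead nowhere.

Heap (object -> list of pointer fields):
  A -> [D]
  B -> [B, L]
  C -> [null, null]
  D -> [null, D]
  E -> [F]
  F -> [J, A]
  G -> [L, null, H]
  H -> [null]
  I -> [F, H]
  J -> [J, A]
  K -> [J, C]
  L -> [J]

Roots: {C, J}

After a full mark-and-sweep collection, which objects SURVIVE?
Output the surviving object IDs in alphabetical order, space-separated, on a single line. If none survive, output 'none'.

Roots: C J
Mark C: refs=null null, marked=C
Mark J: refs=J A, marked=C J
Mark A: refs=D, marked=A C J
Mark D: refs=null D, marked=A C D J
Unmarked (collected): B E F G H I K L

Answer: A C D J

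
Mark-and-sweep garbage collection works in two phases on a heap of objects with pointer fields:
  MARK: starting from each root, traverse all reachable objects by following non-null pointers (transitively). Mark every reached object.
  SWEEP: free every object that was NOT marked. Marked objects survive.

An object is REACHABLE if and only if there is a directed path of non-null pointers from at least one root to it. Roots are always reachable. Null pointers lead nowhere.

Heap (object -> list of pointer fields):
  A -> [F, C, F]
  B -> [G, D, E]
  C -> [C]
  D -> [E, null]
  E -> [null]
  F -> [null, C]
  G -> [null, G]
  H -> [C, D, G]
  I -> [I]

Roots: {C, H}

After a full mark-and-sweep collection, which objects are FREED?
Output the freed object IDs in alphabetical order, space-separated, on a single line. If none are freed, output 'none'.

Roots: C H
Mark C: refs=C, marked=C
Mark H: refs=C D G, marked=C H
Mark D: refs=E null, marked=C D H
Mark G: refs=null G, marked=C D G H
Mark E: refs=null, marked=C D E G H
Unmarked (collected): A B F I

Answer: A B F I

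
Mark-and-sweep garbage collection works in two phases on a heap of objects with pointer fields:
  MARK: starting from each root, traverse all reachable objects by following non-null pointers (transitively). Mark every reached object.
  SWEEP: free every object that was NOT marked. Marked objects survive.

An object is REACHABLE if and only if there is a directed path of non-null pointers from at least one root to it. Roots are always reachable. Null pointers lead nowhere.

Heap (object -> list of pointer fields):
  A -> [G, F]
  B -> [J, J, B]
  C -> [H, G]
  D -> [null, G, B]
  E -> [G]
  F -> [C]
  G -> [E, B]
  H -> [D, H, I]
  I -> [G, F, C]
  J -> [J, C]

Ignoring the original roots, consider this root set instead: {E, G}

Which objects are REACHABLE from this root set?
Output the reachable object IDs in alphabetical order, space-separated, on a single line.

Answer: B C D E F G H I J

Derivation:
Roots: E G
Mark E: refs=G, marked=E
Mark G: refs=E B, marked=E G
Mark B: refs=J J B, marked=B E G
Mark J: refs=J C, marked=B E G J
Mark C: refs=H G, marked=B C E G J
Mark H: refs=D H I, marked=B C E G H J
Mark D: refs=null G B, marked=B C D E G H J
Mark I: refs=G F C, marked=B C D E G H I J
Mark F: refs=C, marked=B C D E F G H I J
Unmarked (collected): A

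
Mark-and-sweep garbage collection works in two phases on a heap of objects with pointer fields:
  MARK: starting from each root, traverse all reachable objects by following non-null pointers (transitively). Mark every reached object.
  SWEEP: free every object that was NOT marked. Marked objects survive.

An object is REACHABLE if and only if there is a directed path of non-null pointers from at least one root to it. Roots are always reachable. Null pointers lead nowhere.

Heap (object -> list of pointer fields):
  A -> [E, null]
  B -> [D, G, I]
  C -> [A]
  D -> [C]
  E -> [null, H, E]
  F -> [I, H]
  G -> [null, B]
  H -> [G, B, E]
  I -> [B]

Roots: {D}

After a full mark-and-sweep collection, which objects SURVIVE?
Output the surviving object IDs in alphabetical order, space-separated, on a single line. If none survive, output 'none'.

Answer: A B C D E G H I

Derivation:
Roots: D
Mark D: refs=C, marked=D
Mark C: refs=A, marked=C D
Mark A: refs=E null, marked=A C D
Mark E: refs=null H E, marked=A C D E
Mark H: refs=G B E, marked=A C D E H
Mark G: refs=null B, marked=A C D E G H
Mark B: refs=D G I, marked=A B C D E G H
Mark I: refs=B, marked=A B C D E G H I
Unmarked (collected): F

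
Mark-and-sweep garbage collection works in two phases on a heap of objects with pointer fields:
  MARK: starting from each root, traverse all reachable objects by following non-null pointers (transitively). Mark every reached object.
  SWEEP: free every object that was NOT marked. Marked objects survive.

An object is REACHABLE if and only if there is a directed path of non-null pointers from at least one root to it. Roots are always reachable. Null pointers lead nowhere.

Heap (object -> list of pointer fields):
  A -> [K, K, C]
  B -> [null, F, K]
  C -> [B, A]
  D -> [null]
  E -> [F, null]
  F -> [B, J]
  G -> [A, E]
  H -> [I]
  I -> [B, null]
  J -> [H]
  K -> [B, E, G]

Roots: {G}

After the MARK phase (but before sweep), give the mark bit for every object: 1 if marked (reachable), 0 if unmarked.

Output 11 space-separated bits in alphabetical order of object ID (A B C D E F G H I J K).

Roots: G
Mark G: refs=A E, marked=G
Mark A: refs=K K C, marked=A G
Mark E: refs=F null, marked=A E G
Mark K: refs=B E G, marked=A E G K
Mark C: refs=B A, marked=A C E G K
Mark F: refs=B J, marked=A C E F G K
Mark B: refs=null F K, marked=A B C E F G K
Mark J: refs=H, marked=A B C E F G J K
Mark H: refs=I, marked=A B C E F G H J K
Mark I: refs=B null, marked=A B C E F G H I J K
Unmarked (collected): D

Answer: 1 1 1 0 1 1 1 1 1 1 1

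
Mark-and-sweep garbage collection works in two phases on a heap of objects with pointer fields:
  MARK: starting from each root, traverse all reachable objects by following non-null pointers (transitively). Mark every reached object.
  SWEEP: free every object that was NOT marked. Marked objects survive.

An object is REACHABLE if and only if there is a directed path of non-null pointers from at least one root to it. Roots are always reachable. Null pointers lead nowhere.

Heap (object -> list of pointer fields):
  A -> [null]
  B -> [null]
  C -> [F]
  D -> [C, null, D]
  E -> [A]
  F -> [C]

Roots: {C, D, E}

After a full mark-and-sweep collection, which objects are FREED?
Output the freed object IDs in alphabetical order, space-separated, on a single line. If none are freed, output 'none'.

Roots: C D E
Mark C: refs=F, marked=C
Mark D: refs=C null D, marked=C D
Mark E: refs=A, marked=C D E
Mark F: refs=C, marked=C D E F
Mark A: refs=null, marked=A C D E F
Unmarked (collected): B

Answer: B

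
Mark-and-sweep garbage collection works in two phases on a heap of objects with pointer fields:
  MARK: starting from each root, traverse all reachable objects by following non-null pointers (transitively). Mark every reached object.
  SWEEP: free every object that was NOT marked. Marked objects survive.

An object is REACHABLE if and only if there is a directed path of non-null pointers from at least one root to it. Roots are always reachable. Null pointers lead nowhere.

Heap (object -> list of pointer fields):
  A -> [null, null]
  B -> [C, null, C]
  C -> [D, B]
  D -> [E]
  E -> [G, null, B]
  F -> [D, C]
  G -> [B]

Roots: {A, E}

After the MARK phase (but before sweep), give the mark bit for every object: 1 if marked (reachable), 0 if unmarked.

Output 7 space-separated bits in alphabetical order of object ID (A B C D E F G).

Roots: A E
Mark A: refs=null null, marked=A
Mark E: refs=G null B, marked=A E
Mark G: refs=B, marked=A E G
Mark B: refs=C null C, marked=A B E G
Mark C: refs=D B, marked=A B C E G
Mark D: refs=E, marked=A B C D E G
Unmarked (collected): F

Answer: 1 1 1 1 1 0 1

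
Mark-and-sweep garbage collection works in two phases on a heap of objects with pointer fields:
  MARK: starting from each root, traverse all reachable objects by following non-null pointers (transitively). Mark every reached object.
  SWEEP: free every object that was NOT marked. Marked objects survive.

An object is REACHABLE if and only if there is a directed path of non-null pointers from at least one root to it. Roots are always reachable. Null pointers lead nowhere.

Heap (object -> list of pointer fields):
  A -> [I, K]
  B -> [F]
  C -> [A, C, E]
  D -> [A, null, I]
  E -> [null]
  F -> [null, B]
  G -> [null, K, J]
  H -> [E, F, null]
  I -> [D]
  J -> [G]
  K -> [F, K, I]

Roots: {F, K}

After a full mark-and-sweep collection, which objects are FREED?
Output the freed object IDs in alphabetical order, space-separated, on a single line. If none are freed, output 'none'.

Roots: F K
Mark F: refs=null B, marked=F
Mark K: refs=F K I, marked=F K
Mark B: refs=F, marked=B F K
Mark I: refs=D, marked=B F I K
Mark D: refs=A null I, marked=B D F I K
Mark A: refs=I K, marked=A B D F I K
Unmarked (collected): C E G H J

Answer: C E G H J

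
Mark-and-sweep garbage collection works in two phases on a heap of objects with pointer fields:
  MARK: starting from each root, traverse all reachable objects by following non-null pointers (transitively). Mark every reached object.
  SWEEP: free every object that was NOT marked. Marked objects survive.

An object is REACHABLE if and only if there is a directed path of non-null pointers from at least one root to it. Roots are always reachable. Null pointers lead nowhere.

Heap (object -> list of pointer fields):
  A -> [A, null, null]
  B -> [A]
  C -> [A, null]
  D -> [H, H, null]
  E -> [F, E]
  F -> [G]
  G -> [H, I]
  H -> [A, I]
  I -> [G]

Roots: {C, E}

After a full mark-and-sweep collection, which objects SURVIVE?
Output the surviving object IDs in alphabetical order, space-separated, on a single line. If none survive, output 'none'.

Roots: C E
Mark C: refs=A null, marked=C
Mark E: refs=F E, marked=C E
Mark A: refs=A null null, marked=A C E
Mark F: refs=G, marked=A C E F
Mark G: refs=H I, marked=A C E F G
Mark H: refs=A I, marked=A C E F G H
Mark I: refs=G, marked=A C E F G H I
Unmarked (collected): B D

Answer: A C E F G H I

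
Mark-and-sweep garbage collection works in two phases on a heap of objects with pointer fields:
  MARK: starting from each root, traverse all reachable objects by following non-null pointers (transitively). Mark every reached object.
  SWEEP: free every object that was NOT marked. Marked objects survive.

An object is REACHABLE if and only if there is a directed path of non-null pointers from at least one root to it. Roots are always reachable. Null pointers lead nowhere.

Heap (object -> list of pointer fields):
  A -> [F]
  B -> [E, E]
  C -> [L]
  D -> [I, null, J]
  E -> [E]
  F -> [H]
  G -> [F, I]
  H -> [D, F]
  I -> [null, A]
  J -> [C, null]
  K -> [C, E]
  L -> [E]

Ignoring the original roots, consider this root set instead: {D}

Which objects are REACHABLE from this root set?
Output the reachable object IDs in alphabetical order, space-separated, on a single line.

Roots: D
Mark D: refs=I null J, marked=D
Mark I: refs=null A, marked=D I
Mark J: refs=C null, marked=D I J
Mark A: refs=F, marked=A D I J
Mark C: refs=L, marked=A C D I J
Mark F: refs=H, marked=A C D F I J
Mark L: refs=E, marked=A C D F I J L
Mark H: refs=D F, marked=A C D F H I J L
Mark E: refs=E, marked=A C D E F H I J L
Unmarked (collected): B G K

Answer: A C D E F H I J L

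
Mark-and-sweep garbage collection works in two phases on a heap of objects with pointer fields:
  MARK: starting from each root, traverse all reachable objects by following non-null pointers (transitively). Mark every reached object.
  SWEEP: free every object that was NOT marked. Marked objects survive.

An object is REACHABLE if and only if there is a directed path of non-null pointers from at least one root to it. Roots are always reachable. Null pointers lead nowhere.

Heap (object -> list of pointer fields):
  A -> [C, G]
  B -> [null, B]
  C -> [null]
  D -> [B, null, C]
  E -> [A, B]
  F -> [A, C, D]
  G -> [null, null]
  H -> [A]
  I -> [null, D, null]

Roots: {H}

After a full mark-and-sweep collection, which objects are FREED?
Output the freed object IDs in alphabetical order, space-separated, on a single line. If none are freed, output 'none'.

Answer: B D E F I

Derivation:
Roots: H
Mark H: refs=A, marked=H
Mark A: refs=C G, marked=A H
Mark C: refs=null, marked=A C H
Mark G: refs=null null, marked=A C G H
Unmarked (collected): B D E F I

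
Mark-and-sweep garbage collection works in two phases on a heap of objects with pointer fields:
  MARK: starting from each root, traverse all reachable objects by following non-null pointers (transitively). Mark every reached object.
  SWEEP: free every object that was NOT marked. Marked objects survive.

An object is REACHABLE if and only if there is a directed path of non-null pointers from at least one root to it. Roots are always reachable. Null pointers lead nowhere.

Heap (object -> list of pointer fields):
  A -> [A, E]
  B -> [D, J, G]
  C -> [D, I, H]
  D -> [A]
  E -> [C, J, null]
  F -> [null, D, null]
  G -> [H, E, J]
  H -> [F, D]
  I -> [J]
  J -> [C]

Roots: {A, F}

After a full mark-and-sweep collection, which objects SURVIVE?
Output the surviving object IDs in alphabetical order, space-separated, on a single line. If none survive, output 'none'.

Answer: A C D E F H I J

Derivation:
Roots: A F
Mark A: refs=A E, marked=A
Mark F: refs=null D null, marked=A F
Mark E: refs=C J null, marked=A E F
Mark D: refs=A, marked=A D E F
Mark C: refs=D I H, marked=A C D E F
Mark J: refs=C, marked=A C D E F J
Mark I: refs=J, marked=A C D E F I J
Mark H: refs=F D, marked=A C D E F H I J
Unmarked (collected): B G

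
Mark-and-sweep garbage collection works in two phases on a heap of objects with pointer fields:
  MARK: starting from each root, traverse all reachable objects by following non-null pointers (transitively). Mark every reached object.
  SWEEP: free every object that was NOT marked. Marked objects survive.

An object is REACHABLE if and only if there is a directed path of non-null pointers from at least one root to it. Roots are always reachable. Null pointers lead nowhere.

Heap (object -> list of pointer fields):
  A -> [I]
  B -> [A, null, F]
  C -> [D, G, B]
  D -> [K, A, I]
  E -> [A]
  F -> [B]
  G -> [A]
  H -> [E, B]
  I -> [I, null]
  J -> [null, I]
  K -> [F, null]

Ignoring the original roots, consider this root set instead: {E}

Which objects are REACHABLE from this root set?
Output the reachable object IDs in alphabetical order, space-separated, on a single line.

Roots: E
Mark E: refs=A, marked=E
Mark A: refs=I, marked=A E
Mark I: refs=I null, marked=A E I
Unmarked (collected): B C D F G H J K

Answer: A E I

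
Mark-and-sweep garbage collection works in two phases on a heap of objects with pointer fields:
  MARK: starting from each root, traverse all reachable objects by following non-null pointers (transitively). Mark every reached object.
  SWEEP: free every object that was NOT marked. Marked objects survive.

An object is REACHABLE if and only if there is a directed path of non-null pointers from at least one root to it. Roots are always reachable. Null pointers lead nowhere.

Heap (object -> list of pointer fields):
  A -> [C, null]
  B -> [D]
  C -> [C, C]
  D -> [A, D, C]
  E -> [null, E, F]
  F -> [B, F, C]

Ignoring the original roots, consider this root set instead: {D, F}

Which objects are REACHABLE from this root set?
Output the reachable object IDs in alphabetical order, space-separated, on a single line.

Roots: D F
Mark D: refs=A D C, marked=D
Mark F: refs=B F C, marked=D F
Mark A: refs=C null, marked=A D F
Mark C: refs=C C, marked=A C D F
Mark B: refs=D, marked=A B C D F
Unmarked (collected): E

Answer: A B C D F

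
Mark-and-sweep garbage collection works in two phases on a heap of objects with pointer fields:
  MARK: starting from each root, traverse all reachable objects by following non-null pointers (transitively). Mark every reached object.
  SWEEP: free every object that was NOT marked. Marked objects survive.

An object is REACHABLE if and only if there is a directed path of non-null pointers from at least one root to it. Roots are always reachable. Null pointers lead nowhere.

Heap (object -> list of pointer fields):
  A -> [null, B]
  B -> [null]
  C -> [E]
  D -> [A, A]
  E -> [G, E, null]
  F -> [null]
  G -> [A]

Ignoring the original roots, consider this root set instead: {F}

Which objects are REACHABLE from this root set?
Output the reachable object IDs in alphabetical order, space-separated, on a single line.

Answer: F

Derivation:
Roots: F
Mark F: refs=null, marked=F
Unmarked (collected): A B C D E G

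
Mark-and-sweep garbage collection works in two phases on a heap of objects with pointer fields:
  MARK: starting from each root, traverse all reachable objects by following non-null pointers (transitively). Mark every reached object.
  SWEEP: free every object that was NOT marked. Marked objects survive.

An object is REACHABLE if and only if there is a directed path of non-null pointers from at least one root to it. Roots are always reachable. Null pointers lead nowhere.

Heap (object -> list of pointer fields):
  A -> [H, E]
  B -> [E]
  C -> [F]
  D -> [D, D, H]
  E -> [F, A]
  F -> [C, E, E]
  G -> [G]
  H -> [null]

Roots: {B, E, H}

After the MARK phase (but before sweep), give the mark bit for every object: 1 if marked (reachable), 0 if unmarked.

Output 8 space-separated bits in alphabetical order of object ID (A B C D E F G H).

Roots: B E H
Mark B: refs=E, marked=B
Mark E: refs=F A, marked=B E
Mark H: refs=null, marked=B E H
Mark F: refs=C E E, marked=B E F H
Mark A: refs=H E, marked=A B E F H
Mark C: refs=F, marked=A B C E F H
Unmarked (collected): D G

Answer: 1 1 1 0 1 1 0 1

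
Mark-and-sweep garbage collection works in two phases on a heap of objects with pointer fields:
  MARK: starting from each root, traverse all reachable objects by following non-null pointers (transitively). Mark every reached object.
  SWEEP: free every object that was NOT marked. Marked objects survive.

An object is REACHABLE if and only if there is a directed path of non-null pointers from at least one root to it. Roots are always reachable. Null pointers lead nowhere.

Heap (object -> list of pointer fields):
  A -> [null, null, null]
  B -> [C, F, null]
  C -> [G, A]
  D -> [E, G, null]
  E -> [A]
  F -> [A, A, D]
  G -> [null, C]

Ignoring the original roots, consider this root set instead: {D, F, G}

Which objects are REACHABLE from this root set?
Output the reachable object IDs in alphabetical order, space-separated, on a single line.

Answer: A C D E F G

Derivation:
Roots: D F G
Mark D: refs=E G null, marked=D
Mark F: refs=A A D, marked=D F
Mark G: refs=null C, marked=D F G
Mark E: refs=A, marked=D E F G
Mark A: refs=null null null, marked=A D E F G
Mark C: refs=G A, marked=A C D E F G
Unmarked (collected): B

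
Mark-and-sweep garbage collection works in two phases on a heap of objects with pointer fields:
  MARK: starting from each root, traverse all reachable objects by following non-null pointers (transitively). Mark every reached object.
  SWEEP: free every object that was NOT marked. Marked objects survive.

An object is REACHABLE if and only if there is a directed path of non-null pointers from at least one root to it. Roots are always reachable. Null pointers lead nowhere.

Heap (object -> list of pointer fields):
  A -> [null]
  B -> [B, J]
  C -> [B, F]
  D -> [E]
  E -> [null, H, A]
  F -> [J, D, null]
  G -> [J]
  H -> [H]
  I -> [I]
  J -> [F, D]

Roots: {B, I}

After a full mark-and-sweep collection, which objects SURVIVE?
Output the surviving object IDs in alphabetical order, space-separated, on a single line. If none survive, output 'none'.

Answer: A B D E F H I J

Derivation:
Roots: B I
Mark B: refs=B J, marked=B
Mark I: refs=I, marked=B I
Mark J: refs=F D, marked=B I J
Mark F: refs=J D null, marked=B F I J
Mark D: refs=E, marked=B D F I J
Mark E: refs=null H A, marked=B D E F I J
Mark H: refs=H, marked=B D E F H I J
Mark A: refs=null, marked=A B D E F H I J
Unmarked (collected): C G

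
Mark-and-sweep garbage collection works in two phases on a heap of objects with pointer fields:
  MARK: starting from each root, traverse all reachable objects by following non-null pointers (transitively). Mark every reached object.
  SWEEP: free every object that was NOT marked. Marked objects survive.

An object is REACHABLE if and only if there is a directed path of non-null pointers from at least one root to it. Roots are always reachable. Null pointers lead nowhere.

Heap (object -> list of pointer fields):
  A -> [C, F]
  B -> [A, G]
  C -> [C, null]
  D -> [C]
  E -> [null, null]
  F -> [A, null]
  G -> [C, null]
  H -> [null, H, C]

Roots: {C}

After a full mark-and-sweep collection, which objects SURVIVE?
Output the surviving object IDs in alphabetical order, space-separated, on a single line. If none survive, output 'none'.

Answer: C

Derivation:
Roots: C
Mark C: refs=C null, marked=C
Unmarked (collected): A B D E F G H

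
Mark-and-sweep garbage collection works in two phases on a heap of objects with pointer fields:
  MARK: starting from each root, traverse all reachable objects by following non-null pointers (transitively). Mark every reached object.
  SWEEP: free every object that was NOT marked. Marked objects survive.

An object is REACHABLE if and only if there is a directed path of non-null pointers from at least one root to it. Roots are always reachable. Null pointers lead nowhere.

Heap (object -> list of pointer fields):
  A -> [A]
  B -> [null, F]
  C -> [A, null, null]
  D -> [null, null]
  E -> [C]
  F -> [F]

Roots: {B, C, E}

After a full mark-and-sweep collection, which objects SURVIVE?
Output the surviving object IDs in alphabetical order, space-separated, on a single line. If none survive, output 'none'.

Roots: B C E
Mark B: refs=null F, marked=B
Mark C: refs=A null null, marked=B C
Mark E: refs=C, marked=B C E
Mark F: refs=F, marked=B C E F
Mark A: refs=A, marked=A B C E F
Unmarked (collected): D

Answer: A B C E F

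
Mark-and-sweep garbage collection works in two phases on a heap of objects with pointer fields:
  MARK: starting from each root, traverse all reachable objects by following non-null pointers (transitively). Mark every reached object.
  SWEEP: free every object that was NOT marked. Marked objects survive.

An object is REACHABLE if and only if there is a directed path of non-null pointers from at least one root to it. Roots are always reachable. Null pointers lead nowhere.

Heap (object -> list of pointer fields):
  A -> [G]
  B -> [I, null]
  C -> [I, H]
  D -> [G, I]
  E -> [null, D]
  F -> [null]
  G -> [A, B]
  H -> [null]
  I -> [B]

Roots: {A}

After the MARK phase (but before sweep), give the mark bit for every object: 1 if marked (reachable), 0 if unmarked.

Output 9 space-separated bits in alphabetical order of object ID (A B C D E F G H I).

Answer: 1 1 0 0 0 0 1 0 1

Derivation:
Roots: A
Mark A: refs=G, marked=A
Mark G: refs=A B, marked=A G
Mark B: refs=I null, marked=A B G
Mark I: refs=B, marked=A B G I
Unmarked (collected): C D E F H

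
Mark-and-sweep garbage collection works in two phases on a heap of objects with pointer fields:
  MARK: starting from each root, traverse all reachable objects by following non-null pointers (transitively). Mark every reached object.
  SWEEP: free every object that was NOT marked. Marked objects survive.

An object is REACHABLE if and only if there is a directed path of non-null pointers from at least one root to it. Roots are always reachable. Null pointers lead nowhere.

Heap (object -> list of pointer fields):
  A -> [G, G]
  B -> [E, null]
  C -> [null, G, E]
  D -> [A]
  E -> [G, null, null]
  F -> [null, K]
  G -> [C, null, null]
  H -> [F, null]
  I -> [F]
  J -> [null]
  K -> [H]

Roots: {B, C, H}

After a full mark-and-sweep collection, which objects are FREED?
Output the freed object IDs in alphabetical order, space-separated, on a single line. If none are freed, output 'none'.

Answer: A D I J

Derivation:
Roots: B C H
Mark B: refs=E null, marked=B
Mark C: refs=null G E, marked=B C
Mark H: refs=F null, marked=B C H
Mark E: refs=G null null, marked=B C E H
Mark G: refs=C null null, marked=B C E G H
Mark F: refs=null K, marked=B C E F G H
Mark K: refs=H, marked=B C E F G H K
Unmarked (collected): A D I J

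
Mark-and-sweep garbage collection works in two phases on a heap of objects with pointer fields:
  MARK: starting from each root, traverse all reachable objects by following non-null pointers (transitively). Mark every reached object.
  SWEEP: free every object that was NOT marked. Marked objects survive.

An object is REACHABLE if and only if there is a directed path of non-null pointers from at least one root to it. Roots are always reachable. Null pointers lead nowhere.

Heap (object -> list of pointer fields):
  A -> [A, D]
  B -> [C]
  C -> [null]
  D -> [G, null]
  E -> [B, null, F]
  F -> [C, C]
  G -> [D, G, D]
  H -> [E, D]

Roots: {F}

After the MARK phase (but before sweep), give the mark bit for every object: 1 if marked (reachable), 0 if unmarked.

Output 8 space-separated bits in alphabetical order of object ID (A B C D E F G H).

Roots: F
Mark F: refs=C C, marked=F
Mark C: refs=null, marked=C F
Unmarked (collected): A B D E G H

Answer: 0 0 1 0 0 1 0 0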